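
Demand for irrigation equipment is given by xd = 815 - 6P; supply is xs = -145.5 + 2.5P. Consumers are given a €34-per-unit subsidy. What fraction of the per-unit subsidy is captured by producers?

Pre-subsidy: 815 - 6P = -145.5 + 2.5P gives P* = 113, x* = 137.
With the rebate, buyers effectively pay Pb = Ps − 34, where Ps is the price sellers receive.
Demand in terms of Ps becomes xd = 815 − 6(Ps − 34) = 1019 - 6Ps. Setting this equal to supply: 1019 - 6Ps = -145.5 + 2.5Ps, so Ps = 137.
Buyers pay Pb = 137 − 34 = 103; x' = -145.5 + 2.5·137 = 197.
Buyers' price falls by P* − Pb = 113 − 103 = 10; sellers' price rises by Ps − P* = 137 − 113 = 24.
So producers capture 24/34 = 12/17 of each unit of subsidy.

Producer share = 12/17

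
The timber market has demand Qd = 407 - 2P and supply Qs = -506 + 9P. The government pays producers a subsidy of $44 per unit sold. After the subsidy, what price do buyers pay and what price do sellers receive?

Pre-subsidy: 407 - 2P = -506 + 9P gives P* = 83, Q* = 241.
With the subsidy, sellers receive Ps = Pb + 44 for each unit, where Pb is the price buyers pay.
Supply in terms of Pb becomes Qs = -506 + 9(Pb + 44) = -110 + 9Pb. Setting this equal to demand: 407 - 2Pb = -110 + 9Pb, so Pb = 47.
Sellers receive Ps = 47 + 44 = 91; Q' = 407 − 2·47 = 313.

Buyers pay $47; sellers receive $91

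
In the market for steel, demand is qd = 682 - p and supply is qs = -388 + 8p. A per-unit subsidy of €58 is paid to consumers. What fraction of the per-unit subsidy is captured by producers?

Producer share = 1/9

Pre-subsidy: 682 - p = -388 + 8p gives p* = 1070/9, q* = 5068/9.
With the rebate, buyers effectively pay pb = ps − 58, where ps is the price sellers receive.
Demand in terms of ps becomes qd = 682 − 1(ps − 58) = 740 - ps. Setting this equal to supply: 740 - ps = -388 + 8ps, so ps = 376/3.
Buyers pay pb = 376/3 − 58 = 202/3; q' = -388 + 8·(376/3) = 1844/3.
Buyers' price falls by p* − pb = 1070/9 − 202/3 = 464/9; sellers' price rises by ps − p* = 376/3 − 1070/9 = 58/9.
So producers capture (58/9)/58 = 1/9 of each unit of subsidy.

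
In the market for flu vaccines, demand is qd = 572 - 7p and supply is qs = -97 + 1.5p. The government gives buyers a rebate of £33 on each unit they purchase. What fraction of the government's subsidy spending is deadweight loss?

DWL / government spending = 693/2102

Pre-subsidy: 572 - 7p = -97 + 1.5p gives p* = 1338/17, q* = 358/17.
With the rebate, buyers effectively pay pb = ps − 33, where ps is the price sellers receive.
Demand in terms of ps becomes qd = 572 − 7(ps − 33) = 803 - 7ps. Setting this equal to supply: 803 - 7ps = -97 + 1.5ps, so ps = 1800/17.
Buyers pay pb = 1800/17 − 33 = 1239/17; q' = -97 + 1.5·(1800/17) = 1051/17.
ΔCS = ½(358/17 + 1051/17)(1338/17 − 1239/17) = 139491/578; ΔPS = ½(358/17 + 1051/17)(1800/17 − 1338/17) = 325479/289.
Government spending = 33 × 1051/17 = 34683/17.
DWL = ½ × 33 × (1051/17 − 358/17) = 22869/34; fraction = (22869/34) / (34683/17) = 693/2102.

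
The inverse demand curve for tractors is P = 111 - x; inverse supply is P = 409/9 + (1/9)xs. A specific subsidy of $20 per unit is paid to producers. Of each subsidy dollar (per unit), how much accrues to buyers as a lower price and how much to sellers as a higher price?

Buyers gain $18 per unit; sellers gain $2 per unit

Pre-subsidy: 111 - x = 409/9 + (1/9)x gives x* = 59 and P* = 52.
With the subsidy, sellers receive Ps = Pb + 20 for each unit, where Pb is the price buyers pay.
On the curves, Pb = 111 - x and Ps = 409/9 + (1/9)x; the wedge Ps − Pb = 20 gives 409/9 + (1/9)x − (111 - x) = 20, so x' = 77.
Then Pb = 111 − 1·77 = 34 and Ps = 409/9 + (1/9)·77 = 54.
Buyers' price falls by P* − Pb = 52 − 34 = 18; sellers' price rises by Ps − P* = 54 − 52 = 2.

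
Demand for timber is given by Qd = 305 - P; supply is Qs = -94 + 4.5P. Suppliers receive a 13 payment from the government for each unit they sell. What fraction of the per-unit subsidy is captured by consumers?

Pre-subsidy: 305 - P = -94 + 4.5P gives P* = 798/11, Q* = 2557/11.
With the subsidy, sellers receive Ps = Pb + 13 for each unit, where Pb is the price buyers pay.
Supply in terms of Pb becomes Qs = -94 + 4.5(Pb + 13) = -35.5 + 4.5Pb. Setting this equal to demand: 305 - Pb = -35.5 + 4.5Pb, so Pb = 681/11.
Sellers receive Ps = 681/11 + 13 = 824/11; Q' = 305 − 1·(681/11) = 2674/11.
Buyers' price falls by P* − Pb = 798/11 − 681/11 = 117/11; sellers' price rises by Ps − P* = 824/11 − 798/11 = 26/11.
So consumers capture (117/11)/13 = 9/11 of each unit of subsidy.

Consumer share = 9/11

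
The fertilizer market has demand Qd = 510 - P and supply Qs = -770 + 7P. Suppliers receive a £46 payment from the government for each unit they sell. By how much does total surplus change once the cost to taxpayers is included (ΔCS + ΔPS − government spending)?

Net change in total surplus = -£925.75

Pre-subsidy: 510 - P = -770 + 7P gives P* = 160, Q* = 350.
With the subsidy, sellers receive Ps = Pb + 46 for each unit, where Pb is the price buyers pay.
Supply in terms of Pb becomes Qs = -770 + 7(Pb + 46) = -448 + 7Pb. Setting this equal to demand: 510 - Pb = -448 + 7Pb, so Pb = 119.75.
Sellers receive Ps = 119.75 + 46 = 165.75; Q' = 510 − 1·119.75 = 390.25.
ΔCS = ½(350 + 390.25)(160 − 119.75) = 14897.53125; ΔPS = ½(350 + 390.25)(165.75 − 160) = 2128.21875.
Government spending = 46 × 390.25 = 17951.5.
Net change = 14897.53125 + 2128.21875 − 17951.5 = -925.75. The loss equals the DWL triangle ½·46·40.25.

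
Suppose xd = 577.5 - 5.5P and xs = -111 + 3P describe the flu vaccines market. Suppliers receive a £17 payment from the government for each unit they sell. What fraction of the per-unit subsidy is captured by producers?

Pre-subsidy: 577.5 - 5.5P = -111 + 3P gives P* = 81, x* = 132.
With the subsidy, sellers receive Ps = Pb + 17 for each unit, where Pb is the price buyers pay.
Supply in terms of Pb becomes xs = -111 + 3(Pb + 17) = -60 + 3Pb. Setting this equal to demand: 577.5 - 5.5Pb = -60 + 3Pb, so Pb = 75.
Sellers receive Ps = 75 + 17 = 92; x' = 577.5 − 5.5·75 = 165.
Buyers' price falls by P* − Pb = 81 − 75 = 6; sellers' price rises by Ps − P* = 92 − 81 = 11.
So producers capture 11/17 = 11/17 of each unit of subsidy.

Producer share = 11/17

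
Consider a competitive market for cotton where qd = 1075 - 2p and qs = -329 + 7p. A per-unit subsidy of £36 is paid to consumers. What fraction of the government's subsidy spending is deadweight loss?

DWL / government spending = 4/117

Pre-subsidy: 1075 - 2p = -329 + 7p gives p* = 156, q* = 763.
With the rebate, buyers effectively pay pb = ps − 36, where ps is the price sellers receive.
Demand in terms of ps becomes qd = 1075 − 2(ps − 36) = 1147 - 2ps. Setting this equal to supply: 1147 - 2ps = -329 + 7ps, so ps = 164.
Buyers pay pb = 164 − 36 = 128; q' = -329 + 7·164 = 819.
ΔCS = ½(763 + 819)(156 − 128) = 22148; ΔPS = ½(763 + 819)(164 − 156) = 6328.
Government spending = 36 × 819 = 29484.
DWL = ½ × 36 × (819 − 763) = 1008; fraction = 1008 / 29484 = 4/117.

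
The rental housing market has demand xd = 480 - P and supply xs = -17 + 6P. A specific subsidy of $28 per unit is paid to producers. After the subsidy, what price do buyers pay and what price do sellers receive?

Pre-subsidy: 480 - P = -17 + 6P gives P* = 71, x* = 409.
With the subsidy, sellers receive Ps = Pb + 28 for each unit, where Pb is the price buyers pay.
Supply in terms of Pb becomes xs = -17 + 6(Pb + 28) = 151 + 6Pb. Setting this equal to demand: 480 - Pb = 151 + 6Pb, so Pb = 47.
Sellers receive Ps = 47 + 28 = 75; x' = 480 − 1·47 = 433.

Buyers pay $47; sellers receive $75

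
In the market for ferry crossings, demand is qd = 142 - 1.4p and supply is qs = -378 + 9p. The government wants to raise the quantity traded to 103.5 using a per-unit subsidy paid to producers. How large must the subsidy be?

At q = 103.5, invert demand for the buyer price: pb = (142 − 103.5)/1.4 = 27.5; invert supply for the seller price: ps = (103.5 − (-378))/9 = 53.5.
The subsidy must fill the gap: s = ps − pb = 53.5 − 27.5 = 26.

Required subsidy s = 26 per unit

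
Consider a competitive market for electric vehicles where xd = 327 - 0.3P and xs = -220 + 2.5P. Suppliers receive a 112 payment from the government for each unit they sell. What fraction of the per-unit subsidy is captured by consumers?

Consumer share = 25/28

Pre-subsidy: 327 - 0.3P = -220 + 2.5P gives P* = 2735/14, x* = 7515/28.
With the subsidy, sellers receive Ps = Pb + 112 for each unit, where Pb is the price buyers pay.
Supply in terms of Pb becomes xs = -220 + 2.5(Pb + 112) = 60 + 2.5Pb. Setting this equal to demand: 327 - 0.3Pb = 60 + 2.5Pb, so Pb = 1335/14.
Sellers receive Ps = 1335/14 + 112 = 2903/14; x' = 327 − 0.3·(1335/14) = 8355/28.
Buyers' price falls by P* − Pb = 2735/14 − 1335/14 = 100; sellers' price rises by Ps − P* = 2903/14 − 2735/14 = 12.
So consumers capture 100/112 = 25/28 of each unit of subsidy.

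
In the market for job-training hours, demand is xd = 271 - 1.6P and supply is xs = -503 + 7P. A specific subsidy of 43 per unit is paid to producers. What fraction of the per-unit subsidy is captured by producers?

Producer share = 8/43

Pre-subsidy: 271 - 1.6P = -503 + 7P gives P* = 90, x* = 127.
With the subsidy, sellers receive Ps = Pb + 43 for each unit, where Pb is the price buyers pay.
Supply in terms of Pb becomes xs = -503 + 7(Pb + 43) = -202 + 7Pb. Setting this equal to demand: 271 - 1.6Pb = -202 + 7Pb, so Pb = 55.
Sellers receive Ps = 55 + 43 = 98; x' = 271 − 1.6·55 = 183.
Buyers' price falls by P* − Pb = 90 − 55 = 35; sellers' price rises by Ps − P* = 98 − 90 = 8.
So producers capture 8/43 = 8/43 of each unit of subsidy.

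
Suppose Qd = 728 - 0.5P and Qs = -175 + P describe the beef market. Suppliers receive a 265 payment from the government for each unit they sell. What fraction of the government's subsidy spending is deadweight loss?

Pre-subsidy: 728 - 0.5P = -175 + P gives P* = 602, Q* = 427.
With the subsidy, sellers receive Ps = Pb + 265 for each unit, where Pb is the price buyers pay.
Supply in terms of Pb becomes Qs = -175 + 1(Pb + 265) = 90 + Pb. Setting this equal to demand: 728 - 0.5Pb = 90 + Pb, so Pb = 1276/3.
Sellers receive Ps = 1276/3 + 265 = 2071/3; Q' = 728 − 0.5·(1276/3) = 1546/3.
ΔCS = ½(427 + 1546/3)(602 − 1276/3) = 749155/9; ΔPS = ½(427 + 1546/3)(2071/3 − 602) = 749155/18.
Government spending = 265 × 1546/3 = 409690/3.
DWL = ½ × 265 × (1546/3 − 427) = 70225/6; fraction = (70225/6) / (409690/3) = 265/3092.

DWL / government spending = 265/3092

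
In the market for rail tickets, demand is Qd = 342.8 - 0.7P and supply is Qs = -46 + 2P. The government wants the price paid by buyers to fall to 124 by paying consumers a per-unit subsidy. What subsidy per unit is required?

Required subsidy s = 27 per unit

At a buyer price of 124, quantity demanded is 342.8 − 0.7·124 = 256.
Sellers supply 256 only when they receive Ps with -46 + 2·Ps = 256, i.e. Ps = 151.
s = Ps − Pb = 151 − 124 = 27.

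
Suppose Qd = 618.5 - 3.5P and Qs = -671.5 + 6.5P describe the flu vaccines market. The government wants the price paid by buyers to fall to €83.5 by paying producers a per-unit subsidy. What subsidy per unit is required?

Required subsidy s = €70 per unit

At a buyer price of 83.5, quantity demanded is 618.5 − 3.5·83.5 = 326.25.
Sellers supply 326.25 only when they receive Ps with -671.5 + 6.5·Ps = 326.25, i.e. Ps = 153.5.
s = Ps − Pb = 153.5 − 83.5 = 70.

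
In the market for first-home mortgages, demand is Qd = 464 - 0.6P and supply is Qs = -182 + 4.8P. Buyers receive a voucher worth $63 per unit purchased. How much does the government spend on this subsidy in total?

Pre-subsidy: 464 - 0.6P = -182 + 4.8P gives P* = 3230/27, Q* = 3530/9.
With the rebate, buyers effectively pay Pb = Ps − 63, where Ps is the price sellers receive.
Demand in terms of Ps becomes Qd = 464 − 0.6(Ps − 63) = 501.8 - 0.6Ps. Setting this equal to supply: 501.8 - 0.6Ps = -182 + 4.8Ps, so Ps = 3419/27.
Buyers pay Pb = 3419/27 − 63 = 1718/27; Q' = -182 + 4.8·(3419/27) = 19162/45.
Government outlay = subsidy × quantity = 63 × 19162/45 = 26826.8.

Government cost = $26826.8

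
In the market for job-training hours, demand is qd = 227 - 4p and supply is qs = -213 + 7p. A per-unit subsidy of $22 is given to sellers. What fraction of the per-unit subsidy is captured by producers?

Producer share = 4/11

Pre-subsidy: 227 - 4p = -213 + 7p gives p* = 40, q* = 67.
With the subsidy, sellers receive ps = pb + 22 for each unit, where pb is the price buyers pay.
Supply in terms of pb becomes qs = -213 + 7(pb + 22) = -59 + 7pb. Setting this equal to demand: 227 - 4pb = -59 + 7pb, so pb = 26.
Sellers receive ps = 26 + 22 = 48; q' = 227 − 4·26 = 123.
Buyers' price falls by p* − pb = 40 − 26 = 14; sellers' price rises by ps − p* = 48 − 40 = 8.
So producers capture 8/22 = 4/11 of each unit of subsidy.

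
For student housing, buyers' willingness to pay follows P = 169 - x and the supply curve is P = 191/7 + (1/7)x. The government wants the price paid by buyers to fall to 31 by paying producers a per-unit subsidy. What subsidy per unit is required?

Required subsidy s = 16 per unit

At a buyer price of 31, quantity demanded is 169 − 1·31 = 138.
Sellers supply 138 only when they receive Ps = 191/7 + (1/7)·138 = 47.
s = Ps − Pb = 47 − 31 = 16.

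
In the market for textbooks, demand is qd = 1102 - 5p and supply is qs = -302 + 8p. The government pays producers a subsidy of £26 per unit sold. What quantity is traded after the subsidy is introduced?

q' = 642

Pre-subsidy: 1102 - 5p = -302 + 8p gives p* = 108, q* = 562.
With the subsidy, sellers receive ps = pb + 26 for each unit, where pb is the price buyers pay.
Supply in terms of pb becomes qs = -302 + 8(pb + 26) = -94 + 8pb. Setting this equal to demand: 1102 - 5pb = -94 + 8pb, so pb = 92.
Sellers receive ps = 92 + 26 = 118; q' = 1102 − 5·92 = 642.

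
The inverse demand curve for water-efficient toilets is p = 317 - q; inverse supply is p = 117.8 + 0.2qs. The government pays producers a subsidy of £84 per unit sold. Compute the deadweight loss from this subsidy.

Deadweight loss = £2940

Pre-subsidy: 317 - q = 117.8 + 0.2q gives q* = 166 and p* = 151.
With the subsidy, sellers receive ps = pb + 84 for each unit, where pb is the price buyers pay.
On the curves, pb = 317 - q and ps = 117.8 + 0.2q; the wedge ps − pb = 84 gives 117.8 + 0.2q − (317 - q) = 84, so q' = 236.
Then pb = 317 − 1·236 = 81 and ps = 117.8 + 0.2·236 = 165.
The subsidy expands output by 236 − 166 = 70 past the efficient level; on those units the gap between marginal cost and willingness to pay runs from 0 up to 84.
DWL = ½ × 84 × 70 = 2940.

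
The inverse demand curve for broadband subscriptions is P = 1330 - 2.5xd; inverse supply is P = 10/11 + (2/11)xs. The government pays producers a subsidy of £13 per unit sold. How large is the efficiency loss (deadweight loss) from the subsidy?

Deadweight loss = 1859/59

Pre-subsidy: 1330 - 2.5x = 10/11 + (2/11)x gives x* = 29240/59 and P* = 5370/59.
With the subsidy, sellers receive Ps = Pb + 13 for each unit, where Pb is the price buyers pay.
On the curves, Pb = 1330 - 2.5x and Ps = 10/11 + (2/11)x; the wedge Ps − Pb = 13 gives 10/11 + (2/11)x − (1330 - 2.5x) = 13, so x' = 29526/59.
Then Pb = 1330 − 2.5·(29526/59) = 4655/59 and Ps = 10/11 + (2/11)·(29526/59) = 5422/59.
The subsidy expands output by 29526/59 − 29240/59 = 286/59 past the efficient level; on those units the gap between marginal cost and willingness to pay runs from 0 up to 13.
DWL = ½ × 13 × 286/59 = 1859/59.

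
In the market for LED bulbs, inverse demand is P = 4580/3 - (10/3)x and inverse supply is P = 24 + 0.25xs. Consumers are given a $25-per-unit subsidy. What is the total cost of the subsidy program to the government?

Government cost = 458300/43

Pre-subsidy: 4580/3 - (10/3)x = 24 + 0.25x gives x* = 18032/43 and P* = 5540/43.
With the rebate, buyers effectively pay Pb = Ps − 25, where Ps is the price sellers receive.
On the curves, Pb = 4580/3 - (10/3)x and Ps = 24 + 0.25x; the wedge Ps − Pb = 25 gives 24 + 0.25x − (4580/3 - (10/3)x) = 25, so x' = 18332/43.
Then Pb = 4580/3 − (10/3)·(18332/43) = 4540/43 and Ps = 24 + 0.25·(18332/43) = 5615/43.
Government outlay = subsidy × quantity = 25 × 18332/43 = 458300/43.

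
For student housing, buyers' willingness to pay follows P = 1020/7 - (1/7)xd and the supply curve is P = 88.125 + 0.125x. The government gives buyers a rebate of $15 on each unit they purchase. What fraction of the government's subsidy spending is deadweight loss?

Pre-subsidy: 1020/7 - (1/7)x = 88.125 + 0.125x gives x* = 215 and P* = 115.
With the rebate, buyers effectively pay Pb = Ps − 15, where Ps is the price sellers receive.
On the curves, Pb = 1020/7 - (1/7)x and Ps = 88.125 + 0.125x; the wedge Ps − Pb = 15 gives 88.125 + 0.125x − (1020/7 - (1/7)x) = 15, so x' = 271.
Then Pb = 1020/7 − (1/7)·271 = 107 and Ps = 88.125 + 0.125·271 = 122.
ΔCS = ½(215 + 271)(115 − 107) = 1944; ΔPS = ½(215 + 271)(122 − 115) = 1701.
Government spending = 15 × 271 = 4065.
DWL = ½ × 15 × (271 − 215) = 420; fraction = 420 / 4065 = 28/271.

DWL / government spending = 28/271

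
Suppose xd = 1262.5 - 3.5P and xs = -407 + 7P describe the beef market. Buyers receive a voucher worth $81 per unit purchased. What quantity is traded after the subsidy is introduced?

Pre-subsidy: 1262.5 - 3.5P = -407 + 7P gives P* = 159, x* = 706.
With the rebate, buyers effectively pay Pb = Ps − 81, where Ps is the price sellers receive.
Demand in terms of Ps becomes xd = 1262.5 − 3.5(Ps − 81) = 1546 - 3.5Ps. Setting this equal to supply: 1546 - 3.5Ps = -407 + 7Ps, so Ps = 186.
Buyers pay Pb = 186 − 81 = 105; x' = -407 + 7·186 = 895.

x' = 895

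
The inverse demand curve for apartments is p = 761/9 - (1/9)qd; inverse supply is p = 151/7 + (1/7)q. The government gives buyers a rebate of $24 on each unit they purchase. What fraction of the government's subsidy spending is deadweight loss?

DWL / government spending = 189/1370

Pre-subsidy: 761/9 - (1/9)q = 151/7 + (1/7)q gives q* = 248 and p* = 57.
With the rebate, buyers effectively pay pb = ps − 24, where ps is the price sellers receive.
On the curves, pb = 761/9 - (1/9)q and ps = 151/7 + (1/7)q; the wedge ps − pb = 24 gives 151/7 + (1/7)q − (761/9 - (1/9)q) = 24, so q' = 342.5.
Then pb = 761/9 − (1/9)·342.5 = 46.5 and ps = 151/7 + (1/7)·342.5 = 70.5.
ΔCS = ½(248 + 342.5)(57 − 46.5) = 3100.125; ΔPS = ½(248 + 342.5)(70.5 − 57) = 3985.875.
Government spending = 24 × 342.5 = 8220.
DWL = ½ × 24 × (342.5 − 248) = 1134; fraction = 1134 / 8220 = 189/1370.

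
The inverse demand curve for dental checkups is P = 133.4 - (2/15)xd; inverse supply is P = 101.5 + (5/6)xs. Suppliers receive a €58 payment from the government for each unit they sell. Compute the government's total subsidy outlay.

Government cost = €5394

Pre-subsidy: 133.4 - (2/15)x = 101.5 + (5/6)x gives x* = 33 and P* = 129.
With the subsidy, sellers receive Ps = Pb + 58 for each unit, where Pb is the price buyers pay.
On the curves, Pb = 133.4 - (2/15)x and Ps = 101.5 + (5/6)x; the wedge Ps − Pb = 58 gives 101.5 + (5/6)x − (133.4 - (2/15)x) = 58, so x' = 93.
Then Pb = 133.4 − (2/15)·93 = 121 and Ps = 101.5 + (5/6)·93 = 179.
Government outlay = subsidy × quantity = 58 × 93 = 5394.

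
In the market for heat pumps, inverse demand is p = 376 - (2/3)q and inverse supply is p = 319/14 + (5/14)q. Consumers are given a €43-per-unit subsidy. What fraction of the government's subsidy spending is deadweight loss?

DWL / government spending = 7/129

Pre-subsidy: 376 - (2/3)q = 319/14 + (5/14)q gives q* = 345 and p* = 146.
With the rebate, buyers effectively pay pb = ps − 43, where ps is the price sellers receive.
On the curves, pb = 376 - (2/3)q and ps = 319/14 + (5/14)q; the wedge ps − pb = 43 gives 319/14 + (5/14)q − (376 - (2/3)q) = 43, so q' = 387.
Then pb = 376 − (2/3)·387 = 118 and ps = 319/14 + (5/14)·387 = 161.
ΔCS = ½(345 + 387)(146 − 118) = 10248; ΔPS = ½(345 + 387)(161 − 146) = 5490.
Government spending = 43 × 387 = 16641.
DWL = ½ × 43 × (387 − 345) = 903; fraction = 903 / 16641 = 7/129.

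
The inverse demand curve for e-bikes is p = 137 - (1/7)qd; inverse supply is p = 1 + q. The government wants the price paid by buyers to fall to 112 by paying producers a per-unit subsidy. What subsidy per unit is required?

At a buyer price of 112, quantity demanded is 959 − 7·112 = 175.
Sellers supply 175 only when they receive ps = 1 + 1·175 = 176.
s = ps − pb = 176 − 112 = 64.

Required subsidy s = 64 per unit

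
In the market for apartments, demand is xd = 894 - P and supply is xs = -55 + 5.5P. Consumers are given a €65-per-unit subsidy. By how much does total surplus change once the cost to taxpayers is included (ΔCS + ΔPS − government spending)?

Pre-subsidy: 894 - P = -55 + 5.5P gives P* = 146, x* = 748.
With the rebate, buyers effectively pay Pb = Ps − 65, where Ps is the price sellers receive.
Demand in terms of Ps becomes xd = 894 − 1(Ps − 65) = 959 - Ps. Setting this equal to supply: 959 - Ps = -55 + 5.5Ps, so Ps = 156.
Buyers pay Pb = 156 − 65 = 91; x' = -55 + 5.5·156 = 803.
ΔCS = ½(748 + 803)(146 − 91) = 42652.5; ΔPS = ½(748 + 803)(156 − 146) = 7755.
Government spending = 65 × 803 = 52195.
Net change = 42652.5 + 7755 − 52195 = -1787.5. The loss equals the DWL triangle ½·65·55.

Net change in total surplus = -€1787.5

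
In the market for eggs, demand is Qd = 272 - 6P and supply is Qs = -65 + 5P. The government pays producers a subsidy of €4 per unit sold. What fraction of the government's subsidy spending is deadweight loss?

DWL / government spending = 6/109

Pre-subsidy: 272 - 6P = -65 + 5P gives P* = 337/11, Q* = 970/11.
With the subsidy, sellers receive Ps = Pb + 4 for each unit, where Pb is the price buyers pay.
Supply in terms of Pb becomes Qs = -65 + 5(Pb + 4) = -45 + 5Pb. Setting this equal to demand: 272 - 6Pb = -45 + 5Pb, so Pb = 317/11.
Sellers receive Ps = 317/11 + 4 = 361/11; Q' = 272 − 6·(317/11) = 1090/11.
ΔCS = ½(970/11 + 1090/11)(337/11 − 317/11) = 20600/121; ΔPS = ½(970/11 + 1090/11)(361/11 − 337/11) = 24720/121.
Government spending = 4 × 1090/11 = 4360/11.
DWL = ½ × 4 × (1090/11 − 970/11) = 240/11; fraction = (240/11) / (4360/11) = 6/109.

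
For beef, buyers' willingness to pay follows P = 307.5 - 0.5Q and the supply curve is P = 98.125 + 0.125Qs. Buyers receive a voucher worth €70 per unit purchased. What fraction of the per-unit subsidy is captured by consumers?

Consumer share = 0.8

Pre-subsidy: 307.5 - 0.5Q = 98.125 + 0.125Q gives Q* = 335 and P* = 140.
With the rebate, buyers effectively pay Pb = Ps − 70, where Ps is the price sellers receive.
On the curves, Pb = 307.5 - 0.5Q and Ps = 98.125 + 0.125Q; the wedge Ps − Pb = 70 gives 98.125 + 0.125Q − (307.5 - 0.5Q) = 70, so Q' = 447.
Then Pb = 307.5 − 0.5·447 = 84 and Ps = 98.125 + 0.125·447 = 154.
Buyers' price falls by P* − Pb = 140 − 84 = 56; sellers' price rises by Ps − P* = 154 − 140 = 14.
So consumers capture 56/70 = 0.8 of each unit of subsidy.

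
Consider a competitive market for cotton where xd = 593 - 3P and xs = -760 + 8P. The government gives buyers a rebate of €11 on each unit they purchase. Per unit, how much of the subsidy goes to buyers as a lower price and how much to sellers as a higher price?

Buyers gain €8 per unit; sellers gain €3 per unit

Pre-subsidy: 593 - 3P = -760 + 8P gives P* = 123, x* = 224.
With the rebate, buyers effectively pay Pb = Ps − 11, where Ps is the price sellers receive.
Demand in terms of Ps becomes xd = 593 − 3(Ps − 11) = 626 - 3Ps. Setting this equal to supply: 626 - 3Ps = -760 + 8Ps, so Ps = 126.
Buyers pay Pb = 126 − 11 = 115; x' = -760 + 8·126 = 248.
Buyers' price falls by P* − Pb = 123 − 115 = 8; sellers' price rises by Ps − P* = 126 − 123 = 3.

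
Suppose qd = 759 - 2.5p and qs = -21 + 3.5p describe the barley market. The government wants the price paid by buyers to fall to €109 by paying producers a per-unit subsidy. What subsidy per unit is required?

Required subsidy s = €36 per unit

At a buyer price of 109, quantity demanded is 759 − 2.5·109 = 486.5.
Sellers supply 486.5 only when they receive ps with -21 + 3.5·ps = 486.5, i.e. ps = 145.
s = ps − pb = 145 − 109 = 36.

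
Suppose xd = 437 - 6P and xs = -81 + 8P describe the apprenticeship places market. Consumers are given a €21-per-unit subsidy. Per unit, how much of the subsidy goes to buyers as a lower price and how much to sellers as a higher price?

Buyers gain €12 per unit; sellers gain €9 per unit

Pre-subsidy: 437 - 6P = -81 + 8P gives P* = 37, x* = 215.
With the rebate, buyers effectively pay Pb = Ps − 21, where Ps is the price sellers receive.
Demand in terms of Ps becomes xd = 437 − 6(Ps − 21) = 563 - 6Ps. Setting this equal to supply: 563 - 6Ps = -81 + 8Ps, so Ps = 46.
Buyers pay Pb = 46 − 21 = 25; x' = -81 + 8·46 = 287.
Buyers' price falls by P* − Pb = 37 − 25 = 12; sellers' price rises by Ps − P* = 46 − 37 = 9.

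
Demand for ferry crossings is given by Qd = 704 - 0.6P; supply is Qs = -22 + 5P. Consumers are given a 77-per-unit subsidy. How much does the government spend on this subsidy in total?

Government cost = 51394.75

Pre-subsidy: 704 - 0.6P = -22 + 5P gives P* = 1815/14, Q* = 8767/14.
With the rebate, buyers effectively pay Pb = Ps − 77, where Ps is the price sellers receive.
Demand in terms of Ps becomes Qd = 704 − 0.6(Ps − 77) = 750.2 - 0.6Ps. Setting this equal to supply: 750.2 - 0.6Ps = -22 + 5Ps, so Ps = 3861/28.
Buyers pay Pb = 3861/28 − 77 = 1705/28; Q' = -22 + 5·(3861/28) = 18689/28.
Government outlay = subsidy × quantity = 77 × 18689/28 = 51394.75.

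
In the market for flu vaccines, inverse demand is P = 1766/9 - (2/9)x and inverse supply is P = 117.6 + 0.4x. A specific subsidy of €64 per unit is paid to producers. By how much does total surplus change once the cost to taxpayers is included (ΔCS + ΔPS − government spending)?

Pre-subsidy: 1766/9 - (2/9)x = 117.6 + 0.4x gives x* = 1769/14 and P* = 1177/7.
With the subsidy, sellers receive Ps = Pb + 64 for each unit, where Pb is the price buyers pay.
On the curves, Pb = 1766/9 - (2/9)x and Ps = 117.6 + 0.4x; the wedge Ps − Pb = 64 gives 117.6 + 0.4x − (1766/9 - (2/9)x) = 64, so x' = 3209/14.
Then Pb = 1766/9 − (2/9)·(3209/14) = 1017/7 and Ps = 117.6 + 0.4·(3209/14) = 1465/7.
ΔCS = ½(1769/14 + 3209/14)(1177/7 − 1017/7) = 199120/49; ΔPS = ½(1769/14 + 3209/14)(1465/7 − 1177/7) = 358416/49.
Government spending = 64 × 3209/14 = 102688/7.
Net change = 199120/49 + 358416/49 − 102688/7 = -23040/7. The loss equals the DWL triangle ½·64·720/7.

Net change in total surplus = -23040/7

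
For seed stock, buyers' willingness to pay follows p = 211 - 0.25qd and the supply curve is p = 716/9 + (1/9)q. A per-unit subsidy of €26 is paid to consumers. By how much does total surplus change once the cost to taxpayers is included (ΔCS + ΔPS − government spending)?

Pre-subsidy: 211 - 0.25q = 716/9 + (1/9)q gives q* = 364 and p* = 120.
With the rebate, buyers effectively pay pb = ps − 26, where ps is the price sellers receive.
On the curves, pb = 211 - 0.25q and ps = 716/9 + (1/9)q; the wedge ps − pb = 26 gives 716/9 + (1/9)q − (211 - 0.25q) = 26, so q' = 436.
Then pb = 211 − 0.25·436 = 102 and ps = 716/9 + (1/9)·436 = 128.
ΔCS = ½(364 + 436)(120 − 102) = 7200; ΔPS = ½(364 + 436)(128 − 120) = 3200.
Government spending = 26 × 436 = 11336.
Net change = 7200 + 3200 − 11336 = -936. The loss equals the DWL triangle ½·26·72.

Net change in total surplus = -€936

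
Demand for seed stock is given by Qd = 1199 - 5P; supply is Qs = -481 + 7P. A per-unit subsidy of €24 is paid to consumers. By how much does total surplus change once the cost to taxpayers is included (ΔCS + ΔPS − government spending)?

Net change in total surplus = -€840

Pre-subsidy: 1199 - 5P = -481 + 7P gives P* = 140, Q* = 499.
With the rebate, buyers effectively pay Pb = Ps − 24, where Ps is the price sellers receive.
Demand in terms of Ps becomes Qd = 1199 − 5(Ps − 24) = 1319 - 5Ps. Setting this equal to supply: 1319 - 5Ps = -481 + 7Ps, so Ps = 150.
Buyers pay Pb = 150 − 24 = 126; Q' = -481 + 7·150 = 569.
ΔCS = ½(499 + 569)(140 − 126) = 7476; ΔPS = ½(499 + 569)(150 − 140) = 5340.
Government spending = 24 × 569 = 13656.
Net change = 7476 + 5340 − 13656 = -840. The loss equals the DWL triangle ½·24·70.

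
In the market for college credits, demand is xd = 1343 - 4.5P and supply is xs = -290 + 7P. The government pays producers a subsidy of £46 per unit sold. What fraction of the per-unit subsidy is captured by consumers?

Pre-subsidy: 1343 - 4.5P = -290 + 7P gives P* = 142, x* = 704.
With the subsidy, sellers receive Ps = Pb + 46 for each unit, where Pb is the price buyers pay.
Supply in terms of Pb becomes xs = -290 + 7(Pb + 46) = 32 + 7Pb. Setting this equal to demand: 1343 - 4.5Pb = 32 + 7Pb, so Pb = 114.
Sellers receive Ps = 114 + 46 = 160; x' = 1343 − 4.5·114 = 830.
Buyers' price falls by P* − Pb = 142 − 114 = 28; sellers' price rises by Ps − P* = 160 − 142 = 18.
So consumers capture 28/46 = 14/23 of each unit of subsidy.

Consumer share = 14/23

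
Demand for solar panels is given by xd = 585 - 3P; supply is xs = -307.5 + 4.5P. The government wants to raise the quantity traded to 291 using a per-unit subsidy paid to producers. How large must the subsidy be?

Required subsidy s = 35 per unit

At x = 291, invert demand for the buyer price: Pb = (585 − 291)/3 = 98; invert supply for the seller price: Ps = (291 − (-307.5))/4.5 = 133.
The subsidy must fill the gap: s = Ps − Pb = 133 − 98 = 35.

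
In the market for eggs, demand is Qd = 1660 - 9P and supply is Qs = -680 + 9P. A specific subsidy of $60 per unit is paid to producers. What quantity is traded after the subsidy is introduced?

Pre-subsidy: 1660 - 9P = -680 + 9P gives P* = 130, Q* = 490.
With the subsidy, sellers receive Ps = Pb + 60 for each unit, where Pb is the price buyers pay.
Supply in terms of Pb becomes Qs = -680 + 9(Pb + 60) = -140 + 9Pb. Setting this equal to demand: 1660 - 9Pb = -140 + 9Pb, so Pb = 100.
Sellers receive Ps = 100 + 60 = 160; Q' = 1660 − 9·100 = 760.

Q' = 760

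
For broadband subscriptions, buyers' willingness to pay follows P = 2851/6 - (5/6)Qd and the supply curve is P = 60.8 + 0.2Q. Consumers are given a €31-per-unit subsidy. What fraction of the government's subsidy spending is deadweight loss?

DWL / government spending = 15/431

Pre-subsidy: 2851/6 - (5/6)Q = 60.8 + 0.2Q gives Q* = 401 and P* = 141.
With the rebate, buyers effectively pay Pb = Ps − 31, where Ps is the price sellers receive.
On the curves, Pb = 2851/6 - (5/6)Q and Ps = 60.8 + 0.2Q; the wedge Ps − Pb = 31 gives 60.8 + 0.2Q − (2851/6 - (5/6)Q) = 31, so Q' = 431.
Then Pb = 2851/6 − (5/6)·431 = 116 and Ps = 60.8 + 0.2·431 = 147.
ΔCS = ½(401 + 431)(141 − 116) = 10400; ΔPS = ½(401 + 431)(147 − 141) = 2496.
Government spending = 31 × 431 = 13361.
DWL = ½ × 31 × (431 − 401) = 465; fraction = 465 / 13361 = 15/431.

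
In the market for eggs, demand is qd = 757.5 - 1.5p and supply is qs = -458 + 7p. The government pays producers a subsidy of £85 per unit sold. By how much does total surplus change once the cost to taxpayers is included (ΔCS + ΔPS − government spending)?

Net change in total surplus = -£4462.5

Pre-subsidy: 757.5 - 1.5p = -458 + 7p gives p* = 143, q* = 543.
With the subsidy, sellers receive ps = pb + 85 for each unit, where pb is the price buyers pay.
Supply in terms of pb becomes qs = -458 + 7(pb + 85) = 137 + 7pb. Setting this equal to demand: 757.5 - 1.5pb = 137 + 7pb, so pb = 73.
Sellers receive ps = 73 + 85 = 158; q' = 757.5 − 1.5·73 = 648.
ΔCS = ½(543 + 648)(143 − 73) = 41685; ΔPS = ½(543 + 648)(158 − 143) = 8932.5.
Government spending = 85 × 648 = 55080.
Net change = 41685 + 8932.5 − 55080 = -4462.5. The loss equals the DWL triangle ½·85·105.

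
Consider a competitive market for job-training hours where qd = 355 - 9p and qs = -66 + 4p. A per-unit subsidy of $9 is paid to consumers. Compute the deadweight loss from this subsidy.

Deadweight loss = 1458/13

Pre-subsidy: 355 - 9p = -66 + 4p gives p* = 421/13, q* = 826/13.
With the rebate, buyers effectively pay pb = ps − 9, where ps is the price sellers receive.
Demand in terms of ps becomes qd = 355 − 9(ps − 9) = 436 - 9ps. Setting this equal to supply: 436 - 9ps = -66 + 4ps, so ps = 502/13.
Buyers pay pb = 502/13 − 9 = 385/13; q' = -66 + 4·(502/13) = 1150/13.
The subsidy expands output by 1150/13 − 826/13 = 324/13 past the efficient level; on those units the gap between marginal cost and willingness to pay runs from 0 up to 9.
DWL = ½ × 9 × 324/13 = 1458/13.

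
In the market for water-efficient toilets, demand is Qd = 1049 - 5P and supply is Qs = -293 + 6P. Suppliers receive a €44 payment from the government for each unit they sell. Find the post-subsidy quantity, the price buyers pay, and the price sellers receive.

Q' = 559; buyers pay €98; sellers receive €142

Pre-subsidy: 1049 - 5P = -293 + 6P gives P* = 122, Q* = 439.
With the subsidy, sellers receive Ps = Pb + 44 for each unit, where Pb is the price buyers pay.
Supply in terms of Pb becomes Qs = -293 + 6(Pb + 44) = -29 + 6Pb. Setting this equal to demand: 1049 - 5Pb = -29 + 6Pb, so Pb = 98.
Sellers receive Ps = 98 + 44 = 142; Q' = 1049 − 5·98 = 559.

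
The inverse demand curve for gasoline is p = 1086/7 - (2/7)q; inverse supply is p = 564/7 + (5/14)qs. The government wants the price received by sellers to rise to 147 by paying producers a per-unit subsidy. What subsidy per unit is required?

Required subsidy s = 45 per unit

At a seller price of 147, quantity supplied is -225.6 + 2.8·147 = 186.
Buyers absorb 186 only when they pay pb = 1086/7 − (2/7)·186 = 102.
s = ps − pb = 147 − 102 = 45.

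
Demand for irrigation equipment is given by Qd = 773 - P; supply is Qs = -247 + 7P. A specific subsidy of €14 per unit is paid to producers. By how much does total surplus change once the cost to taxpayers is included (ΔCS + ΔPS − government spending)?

Net change in total surplus = -€85.75

Pre-subsidy: 773 - P = -247 + 7P gives P* = 127.5, Q* = 645.5.
With the subsidy, sellers receive Ps = Pb + 14 for each unit, where Pb is the price buyers pay.
Supply in terms of Pb becomes Qs = -247 + 7(Pb + 14) = -149 + 7Pb. Setting this equal to demand: 773 - Pb = -149 + 7Pb, so Pb = 115.25.
Sellers receive Ps = 115.25 + 14 = 129.25; Q' = 773 − 1·115.25 = 657.75.
ΔCS = ½(645.5 + 657.75)(127.5 − 115.25) = 7982.40625; ΔPS = ½(645.5 + 657.75)(129.25 − 127.5) = 1140.34375.
Government spending = 14 × 657.75 = 9208.5.
Net change = 7982.40625 + 1140.34375 − 9208.5 = -85.75. The loss equals the DWL triangle ½·14·12.25.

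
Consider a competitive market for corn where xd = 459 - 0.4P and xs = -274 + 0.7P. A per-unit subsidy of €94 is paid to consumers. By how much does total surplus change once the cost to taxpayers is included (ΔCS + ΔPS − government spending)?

Net change in total surplus = -61852/55

Pre-subsidy: 459 - 0.4P = -274 + 0.7P gives P* = 7330/11, x* = 2117/11.
With the rebate, buyers effectively pay Pb = Ps − 94, where Ps is the price sellers receive.
Demand in terms of Ps becomes xd = 459 − 0.4(Ps − 94) = 496.6 - 0.4Ps. Setting this equal to supply: 496.6 - 0.4Ps = -274 + 0.7Ps, so Ps = 7706/11.
Buyers pay Pb = 7706/11 − 94 = 6672/11; x' = -274 + 0.7·(7706/11) = 11901/55.
ΔCS = ½(2117/11 + 11901/55)(7330/11 − 6672/11) = 7397894/605; ΔPS = ½(2117/11 + 11901/55)(7706/11 − 7330/11) = 4227368/605.
Government spending = 94 × 11901/55 = 1118694/55.
Net change = 7397894/605 + 4227368/605 − 1118694/55 = -61852/55. The loss equals the DWL triangle ½·94·1316/55.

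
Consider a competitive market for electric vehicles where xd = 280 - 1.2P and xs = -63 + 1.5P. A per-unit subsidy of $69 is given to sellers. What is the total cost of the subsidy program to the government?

Government cost = 35926/3

Pre-subsidy: 280 - 1.2P = -63 + 1.5P gives P* = 3430/27, x* = 1148/9.
With the subsidy, sellers receive Ps = Pb + 69 for each unit, where Pb is the price buyers pay.
Supply in terms of Pb becomes xs = -63 + 1.5(Pb + 69) = 40.5 + 1.5Pb. Setting this equal to demand: 280 - 1.2Pb = 40.5 + 1.5Pb, so Pb = 2395/27.
Sellers receive Ps = 2395/27 + 69 = 4258/27; x' = 280 − 1.2·(2395/27) = 1562/9.
Government outlay = subsidy × quantity = 69 × 1562/9 = 35926/3.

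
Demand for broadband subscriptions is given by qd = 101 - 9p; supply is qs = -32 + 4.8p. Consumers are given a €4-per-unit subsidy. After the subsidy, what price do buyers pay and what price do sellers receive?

Pre-subsidy: 101 - 9p = -32 + 4.8p gives p* = 665/69, q* = 328/23.
With the rebate, buyers effectively pay pb = ps − 4, where ps is the price sellers receive.
Demand in terms of ps becomes qd = 101 − 9(ps − 4) = 137 - 9ps. Setting this equal to supply: 137 - 9ps = -32 + 4.8ps, so ps = 845/69.
Buyers pay pb = 845/69 − 4 = 569/69; q' = -32 + 4.8·(845/69) = 616/23.

Buyers pay 569/69; sellers receive 845/69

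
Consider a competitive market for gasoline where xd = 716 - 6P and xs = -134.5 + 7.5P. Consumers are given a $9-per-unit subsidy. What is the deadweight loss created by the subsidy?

Deadweight loss = $135

Pre-subsidy: 716 - 6P = -134.5 + 7.5P gives P* = 63, x* = 338.
With the rebate, buyers effectively pay Pb = Ps − 9, where Ps is the price sellers receive.
Demand in terms of Ps becomes xd = 716 − 6(Ps − 9) = 770 - 6Ps. Setting this equal to supply: 770 - 6Ps = -134.5 + 7.5Ps, so Ps = 67.
Buyers pay Pb = 67 − 9 = 58; x' = -134.5 + 7.5·67 = 368.
The subsidy expands output by 368 − 338 = 30 past the efficient level; on those units the gap between marginal cost and willingness to pay runs from 0 up to 9.
DWL = ½ × 9 × 30 = 135.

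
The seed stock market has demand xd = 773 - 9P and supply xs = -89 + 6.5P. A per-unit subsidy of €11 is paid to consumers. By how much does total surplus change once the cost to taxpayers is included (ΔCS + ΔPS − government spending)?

Pre-subsidy: 773 - 9P = -89 + 6.5P gives P* = 1724/31, x* = 8447/31.
With the rebate, buyers effectively pay Pb = Ps − 11, where Ps is the price sellers receive.
Demand in terms of Ps becomes xd = 773 − 9(Ps − 11) = 872 - 9Ps. Setting this equal to supply: 872 - 9Ps = -89 + 6.5Ps, so Ps = 62.
Buyers pay Pb = 62 − 11 = 51; x' = -89 + 6.5·62 = 314.
ΔCS = ½(8447/31 + 314)(1724/31 − 51) = 2599883/1922; ΔPS = ½(8447/31 + 314)(62 − 1724/31) = 1799919/961.
Government spending = 11 × 314 = 3454.
Net change = 2599883/1922 + 1799919/961 − 3454 = -14157/62. The loss equals the DWL triangle ½·11·1287/31.

Net change in total surplus = -14157/62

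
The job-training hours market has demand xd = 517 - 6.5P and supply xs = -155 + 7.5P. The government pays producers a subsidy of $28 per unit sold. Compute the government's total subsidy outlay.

Government cost = $8470

Pre-subsidy: 517 - 6.5P = -155 + 7.5P gives P* = 48, x* = 205.
With the subsidy, sellers receive Ps = Pb + 28 for each unit, where Pb is the price buyers pay.
Supply in terms of Pb becomes xs = -155 + 7.5(Pb + 28) = 55 + 7.5Pb. Setting this equal to demand: 517 - 6.5Pb = 55 + 7.5Pb, so Pb = 33.
Sellers receive Ps = 33 + 28 = 61; x' = 517 − 6.5·33 = 302.5.
Government outlay = subsidy × quantity = 28 × 302.5 = 8470.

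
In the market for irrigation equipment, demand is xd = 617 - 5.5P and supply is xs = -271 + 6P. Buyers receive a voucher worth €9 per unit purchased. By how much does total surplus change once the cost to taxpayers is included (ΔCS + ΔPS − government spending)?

Pre-subsidy: 617 - 5.5P = -271 + 6P gives P* = 1776/23, x* = 4423/23.
With the rebate, buyers effectively pay Pb = Ps − 9, where Ps is the price sellers receive.
Demand in terms of Ps becomes xd = 617 − 5.5(Ps − 9) = 666.5 - 5.5Ps. Setting this equal to supply: 666.5 - 5.5Ps = -271 + 6Ps, so Ps = 1875/23.
Buyers pay Pb = 1875/23 − 9 = 1668/23; x' = -271 + 6·(1875/23) = 5017/23.
ΔCS = ½(4423/23 + 5017/23)(1776/23 − 1668/23) = 509760/529; ΔPS = ½(4423/23 + 5017/23)(1875/23 − 1776/23) = 467280/529.
Government spending = 9 × 5017/23 = 45153/23.
Net change = 509760/529 + 467280/529 − 45153/23 = -2673/23. The loss equals the DWL triangle ½·9·594/23.

Net change in total surplus = -2673/23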